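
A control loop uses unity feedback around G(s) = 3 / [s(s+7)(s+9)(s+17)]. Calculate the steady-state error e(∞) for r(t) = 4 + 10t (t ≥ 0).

3570

The open loop has one pole at the origin → type 1 system. Treating each term separately:
  • 4: tracked with zero error.
  • 10t: e_ss = 10/K_v with K_v=1/357 → 3570.
Total e_ss = 3570.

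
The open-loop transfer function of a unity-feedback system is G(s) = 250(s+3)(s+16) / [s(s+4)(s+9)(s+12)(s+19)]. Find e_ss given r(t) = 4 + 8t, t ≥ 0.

G(s) has one factor of s in the denominator, so the system is type 1. By superposition:
  • 4: tracked with zero error.
  • 8t: e_ss = 8/K_v with K_v=250/171 → 5.472.
Total e_ss = 5.472.

5.472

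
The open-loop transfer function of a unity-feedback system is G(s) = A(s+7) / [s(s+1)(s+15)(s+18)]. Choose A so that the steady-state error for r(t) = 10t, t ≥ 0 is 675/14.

8

System type = 1 (one pole at s=0).
K_v = lim_{s→0} s·G(s) = A·7 / (1·15·18) = (7/270)·A.
e_ss = 10/K_v = 675/14 ⇒ K_v = 28/135 ⇒ A = (28/135)/(7/270) = 8.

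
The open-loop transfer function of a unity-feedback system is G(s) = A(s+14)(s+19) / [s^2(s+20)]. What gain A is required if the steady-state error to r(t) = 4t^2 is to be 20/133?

4

System type = 2 (two poles at s=0).
K_a = lim_{s→0} s^2·G(s) = A·14·19 / (20) = 13.3·A.
e_ss = 8/K_a = 20/133 ⇒ K_a = 53.2 ⇒ A = 53.2/13.3 = 4.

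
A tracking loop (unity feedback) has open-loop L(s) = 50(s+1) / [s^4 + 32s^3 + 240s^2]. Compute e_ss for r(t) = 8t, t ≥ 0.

The denominator has no term below 240s^2 — 2 poles at s=0, type 2.
A type-2 system has K_v = ∞, so it tracks a ramp input with zero steady-state error.

0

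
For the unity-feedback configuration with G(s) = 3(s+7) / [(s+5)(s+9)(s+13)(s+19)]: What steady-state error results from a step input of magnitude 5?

System type = 0 (no poles at s=0).
K_p = lim_{s→0} G(s) = 3·7 / (5·9·13·19) = 7/3705.
e_ss = 5/(1 + K_p) = 5/(3712/3705) = 18525/3712.

18525/3712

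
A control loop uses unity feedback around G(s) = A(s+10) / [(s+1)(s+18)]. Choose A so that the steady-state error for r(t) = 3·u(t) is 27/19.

2

No free integrators in G(s): this is a type 0 system.
K_p = lim_{s→0} G(s) = A·10 / (1·18) = (5/9)·A.
e_ss = 3/(1 + K_p) = 27/19 ⇒ 1 + (5/9)·A = 19/9 ⇒ A = 2.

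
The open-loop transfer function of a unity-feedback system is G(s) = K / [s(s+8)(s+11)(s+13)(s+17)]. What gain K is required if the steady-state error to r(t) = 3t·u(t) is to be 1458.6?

40

System type = 1 (one pole at s=0).
K_v = lim_{s→0} s·G(s) = K / (8·11·13·17) = (1/19448)·K.
e_ss = 3/K_v = 1458.6 ⇒ K_v = 5/2431 ⇒ K = (5/2431)/(1/19448) = 40.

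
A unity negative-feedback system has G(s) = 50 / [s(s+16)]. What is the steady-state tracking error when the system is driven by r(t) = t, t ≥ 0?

System type = 1 (one pole at s=0).
K_v = lim_{s→0} s·G(s) = 50 / (16) = 3.125.
e_ss = 1/K_v = 1/3.125 = 0.32.

0.32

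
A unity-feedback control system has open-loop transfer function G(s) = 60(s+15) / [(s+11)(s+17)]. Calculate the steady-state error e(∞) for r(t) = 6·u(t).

1122/1087

System type = 0 (no poles at s=0).
K_p = lim_{s→0} G(s) = 60·15 / (11·17) = 900/187.
e_ss = 6/(1 + K_p) = 6/(1087/187) = 1122/1087.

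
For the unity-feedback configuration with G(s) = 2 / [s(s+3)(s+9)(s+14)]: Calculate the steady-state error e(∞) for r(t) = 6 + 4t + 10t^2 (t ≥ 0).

infinity

One free integrator in G(s): this is a type 1 system. By superposition:
  • 6: tracked with zero error.
  • 4t: e_ss = 4/K_v with K_v=1/189 → 756.
  • 10t^2: a type-1 system cannot track it, e_ss → ∞.
The unbounded component dominates.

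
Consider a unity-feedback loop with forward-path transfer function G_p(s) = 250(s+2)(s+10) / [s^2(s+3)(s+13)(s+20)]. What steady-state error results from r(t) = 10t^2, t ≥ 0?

3.12

G_p(s) has two factors of s in the denominator, so the system is type 2.
K_a = lim_{s→0} s^2·G_p(s) = 250·2·10 / (3·13·20) = 250/39.
r(t) = 10t^2 gives R(s) = 20/s^3.
e_ss = 20/K_a = 20/(250/39) = 3.12.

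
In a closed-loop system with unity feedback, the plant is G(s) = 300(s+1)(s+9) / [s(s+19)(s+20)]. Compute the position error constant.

infinity

K_p = lim_{s→0} G(s); with 1 pole at the origin the limit diverges, so K_p = ∞.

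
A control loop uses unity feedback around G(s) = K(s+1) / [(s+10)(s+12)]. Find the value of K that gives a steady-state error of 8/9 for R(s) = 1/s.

The open loop has no poles at the origin → type 0 system.
K_p = lim_{s→0} G(s) = K·1 / (10·12) = (1/120)·K.
e_ss = 1/(1 + K_p) = 8/9 ⇒ 1 + (1/120)·K = 1.125 ⇒ K = 15.

15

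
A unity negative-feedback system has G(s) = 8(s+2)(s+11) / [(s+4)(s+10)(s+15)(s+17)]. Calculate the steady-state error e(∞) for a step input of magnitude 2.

2550/1297

The open loop has no poles at the origin → type 0 system.
K_p = lim_{s→0} G(s) = 8·2·11 / (4·10·15·17) = 22/1275.
e_ss = 2/(1 + K_p) = 2/(1297/1275) = 2550/1297.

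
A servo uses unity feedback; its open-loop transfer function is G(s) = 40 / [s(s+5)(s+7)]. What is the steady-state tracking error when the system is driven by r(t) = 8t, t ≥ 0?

7

G(s) has one factor of s in the denominator, so the system is type 1.
K_v = lim_{s→0} s·G(s) = 40 / (5·7) = 8/7.
e_ss = 8/K_v = 8/(8/7) = 7.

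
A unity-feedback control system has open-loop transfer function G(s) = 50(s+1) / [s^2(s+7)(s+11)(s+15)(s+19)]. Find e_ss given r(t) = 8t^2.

7022.4

The open loop has two poles at the origin → type 2 system.
K_a = lim_{s→0} s^2·G(s) = 50·1 / (7·11·15·19) = 10/4389.
r(t) = 8t^2 gives R(s) = 16/s^3.
e_ss = 16/K_a = 16/(10/4389) = 7022.4.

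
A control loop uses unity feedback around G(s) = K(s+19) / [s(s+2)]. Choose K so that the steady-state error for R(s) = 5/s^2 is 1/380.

200

One free integrator in G(s): this is a type 1 system.
K_v = lim_{s→0} s·G(s) = K·19 / (2) = 9.5·K.
e_ss = 5/K_v = 1/380 ⇒ K_v = 1900 ⇒ K = 1900/9.5 = 200.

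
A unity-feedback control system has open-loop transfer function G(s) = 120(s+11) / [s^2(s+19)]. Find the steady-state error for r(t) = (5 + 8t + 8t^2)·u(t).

38/165

System type = 2 (two poles at s=0). Taking each input component in turn:
  • 5: tracked with zero error.
  • 8t: tracked with zero error.
  • 8t^2: e_ss = 16/K_a with K_a=1320/19 → 38/165.
Total e_ss = 38/165.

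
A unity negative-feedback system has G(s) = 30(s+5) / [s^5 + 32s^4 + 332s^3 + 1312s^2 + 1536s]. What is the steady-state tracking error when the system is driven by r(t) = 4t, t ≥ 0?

40.96

The denominator has no term below 1536s — 1 pole at s=0, type 1.
K_v = lim_{s→0} s·G(s) = 30·5 / 1536 = 25/256.
e_ss = 4/K_v = 4/(25/256) = 40.96.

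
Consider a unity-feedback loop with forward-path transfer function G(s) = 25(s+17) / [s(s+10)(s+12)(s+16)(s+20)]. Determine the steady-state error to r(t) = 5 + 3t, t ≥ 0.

4608/17

G(s) has one factor of s in the denominator, so the system is type 1. Treating each term separately:
  • 5: tracked with zero error.
  • 3t: e_ss = 3/K_v with K_v=17/1536 → 4608/17.
Total e_ss = 4608/17.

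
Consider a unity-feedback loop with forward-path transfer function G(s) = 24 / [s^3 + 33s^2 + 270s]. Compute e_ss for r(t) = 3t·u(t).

33.75

Lowest-order denominator term is 270s, so the open loop has 1 pole at the origin → type 1 system.
K_v = lim_{s→0} s·G(s) = 24 / 270 = 4/45.
e_ss = 3/K_v = 3/(4/45) = 33.75.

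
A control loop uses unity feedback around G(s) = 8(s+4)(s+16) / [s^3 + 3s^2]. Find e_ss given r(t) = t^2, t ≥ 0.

Lowest-order denominator term is 3s^2, so the open loop has 2 poles at the origin → type 2 system.
K_a = lim_{s→0} s^2·G(s) = 8·4·16 / 3 = 512/3.
r(t) = t^2 gives R(s) = 2/s^3.
e_ss = 2/K_a = 2/(512/3) = 3/256.

3/256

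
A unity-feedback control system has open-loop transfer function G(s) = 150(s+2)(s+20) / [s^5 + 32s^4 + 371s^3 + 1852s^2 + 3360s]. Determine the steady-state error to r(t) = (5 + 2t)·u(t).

1.12

Factoring s from the denominator leaves a polynomial with constant term 3360, so the system is type 1. Taking each input component in turn:
  • 5: tracked with zero error.
  • 2t: e_ss = 2/K_v with K_v=25/14 → 1.12.
Total e_ss = 1.12.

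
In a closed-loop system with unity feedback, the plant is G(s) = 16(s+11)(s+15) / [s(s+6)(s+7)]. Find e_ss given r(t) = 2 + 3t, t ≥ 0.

21/440

One free integrator in G(s): this is a type 1 system. Taking each input component in turn:
  • 2: tracked with zero error.
  • 3t: e_ss = 3/K_v with K_v=440/7 → 21/440.
Total e_ss = 21/440.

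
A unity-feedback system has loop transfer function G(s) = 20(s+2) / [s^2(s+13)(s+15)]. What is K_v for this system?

infinity

K_v = lim_{s→0} s·G(s); with 2 poles at the origin the limit diverges, so K_v = ∞.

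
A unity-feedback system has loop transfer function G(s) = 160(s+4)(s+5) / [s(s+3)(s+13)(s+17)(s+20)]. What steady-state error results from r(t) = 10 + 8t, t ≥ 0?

System type = 1 (one pole at s=0). Treating each term separately:
  • 10: tracked with zero error.
  • 8t: e_ss = 8/K_v with K_v=160/663 → 33.15.
Total e_ss = 33.15.

33.15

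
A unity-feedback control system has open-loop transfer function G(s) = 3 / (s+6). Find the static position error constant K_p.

The open loop has no poles at the origin → type 0 system.
K_p = lim_{s→0} G(s) = 3 / (6) = 0.5.

0.5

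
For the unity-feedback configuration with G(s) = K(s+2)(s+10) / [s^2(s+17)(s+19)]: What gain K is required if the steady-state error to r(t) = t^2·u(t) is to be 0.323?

100

Two free integrators in G(s): this is a type 2 system.
K_a = lim_{s→0} s^2·G(s) = K·2·10 / (17·19) = (20/323)·K.
e_ss = 2/K_a = 0.323 ⇒ K_a = 2000/323 ⇒ K = (2000/323)/(20/323) = 100.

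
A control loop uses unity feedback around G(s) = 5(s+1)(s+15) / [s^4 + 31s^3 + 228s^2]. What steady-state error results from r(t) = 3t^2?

18.24

Lowest-order denominator term is 228s^2, so the open loop has 2 poles at the origin → type 2 system.
K_a = lim_{s→0} s^2·G(s) = 5·1·15 / 228 = 25/76.
r(t) = 3t^2 gives R(s) = 6/s^3.
e_ss = 6/K_a = 6/(25/76) = 18.24.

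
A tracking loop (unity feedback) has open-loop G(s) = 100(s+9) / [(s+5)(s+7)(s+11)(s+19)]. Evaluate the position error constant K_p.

180/1463

No free integrators in G(s): this is a type 0 system.
K_p = lim_{s→0} G(s) = 100·9 / (5·7·11·19) = 180/1463.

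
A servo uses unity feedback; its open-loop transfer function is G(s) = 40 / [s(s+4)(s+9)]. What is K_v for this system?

System type = 1 (one pole at s=0).
K_v = lim_{s→0} s·G(s) = 40 / (4·9) = 10/9.

10/9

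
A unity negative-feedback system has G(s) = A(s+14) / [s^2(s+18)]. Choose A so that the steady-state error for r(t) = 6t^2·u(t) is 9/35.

60

The open loop has two poles at the origin → type 2 system.
K_a = lim_{s→0} s^2·G(s) = A·14 / (18) = (7/9)·A.
e_ss = 12/K_a = 9/35 ⇒ K_a = 140/3 ⇒ A = (140/3)/(7/9) = 60.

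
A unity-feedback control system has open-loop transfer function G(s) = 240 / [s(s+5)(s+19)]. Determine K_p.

K_p = lim_{s→0} G(s); with 1 pole at the origin the limit diverges, so K_p = ∞.

infinity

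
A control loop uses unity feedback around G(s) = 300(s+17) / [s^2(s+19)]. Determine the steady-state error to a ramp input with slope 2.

The open loop has two poles at the origin → type 2 system.
K_v = ∞ for a type-2 system; e_ss to a ramp is zero.

0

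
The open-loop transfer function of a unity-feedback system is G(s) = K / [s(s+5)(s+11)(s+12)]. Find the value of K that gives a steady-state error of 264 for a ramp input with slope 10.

25

The open loop has one pole at the origin → type 1 system.
K_v = lim_{s→0} s·G(s) = K / (5·11·12) = (1/660)·K.
e_ss = 10/K_v = 264 ⇒ K_v = 5/132 ⇒ K = (5/132)/(1/660) = 25.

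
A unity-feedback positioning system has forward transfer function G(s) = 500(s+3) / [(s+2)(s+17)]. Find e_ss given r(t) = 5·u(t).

85/767

G(s) has no factors of s in the denominator, so the system is type 0.
K_p = lim_{s→0} G(s) = 500·3 / (2·17) = 750/17.
e_ss = 5/(1 + K_p) = 5/(767/17) = 85/767.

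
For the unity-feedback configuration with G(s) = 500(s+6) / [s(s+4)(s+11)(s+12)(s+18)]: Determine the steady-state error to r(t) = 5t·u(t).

G(s) has one factor of s in the denominator, so the system is type 1.
K_v = lim_{s→0} s·G(s) = 500·6 / (4·11·12·18) = 125/396.
e_ss = 5/K_v = 5/(125/396) = 15.84.

15.84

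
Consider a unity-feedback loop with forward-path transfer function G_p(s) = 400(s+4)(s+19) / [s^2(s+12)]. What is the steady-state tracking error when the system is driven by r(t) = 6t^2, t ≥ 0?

The open loop has two poles at the origin → type 2 system.
K_a = lim_{s→0} s^2·G_p(s) = 400·4·19 / (12) = 7600/3.
r(t) = 6t^2 gives R(s) = 12/s^3.
e_ss = 12/K_a = 12/(7600/3) = 9/1900.

9/1900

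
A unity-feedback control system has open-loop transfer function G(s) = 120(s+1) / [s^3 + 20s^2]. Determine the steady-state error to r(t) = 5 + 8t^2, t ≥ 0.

Lowest-order denominator term is 20s^2, so the open loop has 2 poles at the origin → type 2 system. Taking each input component in turn:
  • 5: tracked with zero error.
  • 8t^2: e_ss = 16/K_a with K_a=6 → 8/3.
Total e_ss = 8/3.

8/3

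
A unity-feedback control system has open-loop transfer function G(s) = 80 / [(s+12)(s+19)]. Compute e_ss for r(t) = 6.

342/77

No free integrators in G(s): this is a type 0 system.
K_p = lim_{s→0} G(s) = 80 / (12·19) = 20/57.
e_ss = 6/(1 + K_p) = 6/(77/57) = 342/77.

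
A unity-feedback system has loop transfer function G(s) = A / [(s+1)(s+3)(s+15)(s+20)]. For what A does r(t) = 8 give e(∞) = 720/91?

No free integrators in G(s): this is a type 0 system.
K_p = lim_{s→0} G(s) = A / (1·3·15·20) = (1/900)·A.
e_ss = 8/(1 + K_p) = 720/91 ⇒ 1 + (1/900)·A = 91/90 ⇒ A = 10.

10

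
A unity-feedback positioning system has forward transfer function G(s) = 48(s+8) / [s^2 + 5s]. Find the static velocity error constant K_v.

76.8

Factoring s from the denominator leaves a polynomial with constant term 5, so the system is type 1.
K_v = lim_{s→0} s·G(s) = 48·8 / 5 = 76.8.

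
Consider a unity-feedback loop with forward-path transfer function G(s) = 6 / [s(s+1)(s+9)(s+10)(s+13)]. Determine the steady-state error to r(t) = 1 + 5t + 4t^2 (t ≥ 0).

infinity

The open loop has one pole at the origin → type 1 system. By superposition:
  • 1: tracked with zero error.
  • 5t: e_ss = 5/K_v with K_v=1/195 → 975.
  • 4t^2: a type-1 system cannot track it, e_ss → ∞.
The unbounded component dominates.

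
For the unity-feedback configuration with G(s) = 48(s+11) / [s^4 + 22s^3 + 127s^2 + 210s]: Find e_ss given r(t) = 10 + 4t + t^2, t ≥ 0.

infinity

Lowest-order denominator term is 210s, so the open loop has 1 pole at the origin → type 1 system. By superposition:
  • 10: tracked with zero error.
  • 4t: e_ss = 4/K_v with K_v=88/35 → 35/22.
  • t^2: a type-1 system cannot track it, e_ss → ∞.
The unbounded component dominates.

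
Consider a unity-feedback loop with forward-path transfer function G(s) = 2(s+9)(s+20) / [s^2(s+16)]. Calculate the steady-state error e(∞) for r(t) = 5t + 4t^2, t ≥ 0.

16/45

The open loop has two poles at the origin → type 2 system. By superposition:
  • 5t: tracked with zero error.
  • 4t^2: e_ss = 8/K_a with K_a=22.5 → 16/45.
Total e_ss = 16/45.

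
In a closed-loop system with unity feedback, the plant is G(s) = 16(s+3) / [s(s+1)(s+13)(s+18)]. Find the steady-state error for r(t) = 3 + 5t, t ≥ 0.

24.375

G(s) has one factor of s in the denominator, so the system is type 1. Taking each input component in turn:
  • 3: tracked with zero error.
  • 5t: e_ss = 5/K_v with K_v=8/39 → 24.375.
Total e_ss = 24.375.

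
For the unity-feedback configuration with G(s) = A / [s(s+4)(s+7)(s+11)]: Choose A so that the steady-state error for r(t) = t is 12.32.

25

System type = 1 (one pole at s=0).
K_v = lim_{s→0} s·G(s) = A / (4·7·11) = (1/308)·A.
e_ss = 1/K_v = 12.32 ⇒ K_v = 25/308 ⇒ A = (25/308)/(1/308) = 25.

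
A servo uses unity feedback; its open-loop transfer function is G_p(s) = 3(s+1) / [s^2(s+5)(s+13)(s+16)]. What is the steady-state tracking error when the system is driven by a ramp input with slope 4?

System type = 2 (two poles at s=0).
K_v = ∞ for a type-2 system; e_ss to a ramp is zero.

0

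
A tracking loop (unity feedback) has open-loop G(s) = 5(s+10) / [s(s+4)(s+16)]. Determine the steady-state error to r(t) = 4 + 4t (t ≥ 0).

The open loop has one pole at the origin → type 1 system. Taking each input component in turn:
  • 4: tracked with zero error.
  • 4t: e_ss = 4/K_v with K_v=25/32 → 5.12.
Total e_ss = 5.12.

5.12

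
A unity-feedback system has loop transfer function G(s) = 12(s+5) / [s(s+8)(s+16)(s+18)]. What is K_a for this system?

System type = 1 (one pole at s=0).
K_a = lim_{s→0} s^2·G(s) = 0 (the extra factor of s kills the finite limit).

0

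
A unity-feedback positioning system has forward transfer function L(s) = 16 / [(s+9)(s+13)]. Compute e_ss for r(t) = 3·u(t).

L(s) has no factors of s in the denominator, so the system is type 0.
K_p = lim_{s→0} L(s) = 16 / (9·13) = 16/117.
e_ss = 3/(1 + K_p) = 3/(133/117) = 351/133.

351/133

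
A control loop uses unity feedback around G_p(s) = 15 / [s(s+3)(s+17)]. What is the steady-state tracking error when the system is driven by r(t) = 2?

0

G_p(s) has one factor of s in the denominator, so the system is type 1.
A type-1 system has K_p = ∞, so it tracks a step input with zero steady-state error.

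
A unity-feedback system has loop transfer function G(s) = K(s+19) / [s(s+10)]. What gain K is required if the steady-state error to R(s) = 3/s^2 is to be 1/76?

120

G(s) has one factor of s in the denominator, so the system is type 1.
K_v = lim_{s→0} s·G(s) = K·19 / (10) = 1.9·K.
e_ss = 3/K_v = 1/76 ⇒ K_v = 228 ⇒ K = 228/1.9 = 120.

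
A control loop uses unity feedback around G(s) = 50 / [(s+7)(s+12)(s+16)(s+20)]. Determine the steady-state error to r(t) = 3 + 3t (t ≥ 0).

infinity

G(s) has no factors of s in the denominator, so the system is type 0. By superposition:
  • 3: e_ss = 3/(1+K_p) with K_p=5/2688 → 8064/2693.
  • 3t: a type-0 system cannot track it, e_ss → ∞.
The unbounded component dominates.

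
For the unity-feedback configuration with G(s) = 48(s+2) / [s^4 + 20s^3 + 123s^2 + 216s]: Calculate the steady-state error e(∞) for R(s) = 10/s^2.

22.5

The denominator has no term below 216s — 1 pole at s=0, type 1.
K_v = lim_{s→0} s·G(s) = 48·2 / 216 = 4/9.
e_ss = 10/K_v = 10/(4/9) = 22.5.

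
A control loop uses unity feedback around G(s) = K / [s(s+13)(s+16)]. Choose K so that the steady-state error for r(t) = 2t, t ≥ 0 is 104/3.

12

One free integrator in G(s): this is a type 1 system.
K_v = lim_{s→0} s·G(s) = K / (13·16) = (1/208)·K.
e_ss = 2/K_v = 104/3 ⇒ K_v = 3/52 ⇒ K = (3/52)/(1/208) = 12.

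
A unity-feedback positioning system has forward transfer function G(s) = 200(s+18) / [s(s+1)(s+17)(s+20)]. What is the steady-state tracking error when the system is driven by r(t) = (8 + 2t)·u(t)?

System type = 1 (one pole at s=0). Taking each input component in turn:
  • 8: tracked with zero error.
  • 2t: e_ss = 2/K_v with K_v=180/17 → 17/90.
Total e_ss = 17/90.

17/90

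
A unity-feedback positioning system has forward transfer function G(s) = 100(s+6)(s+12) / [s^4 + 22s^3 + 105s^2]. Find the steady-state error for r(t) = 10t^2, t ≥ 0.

7/24

Lowest-order denominator term is 105s^2, so the open loop has 2 poles at the origin → type 2 system.
K_a = lim_{s→0} s^2·G(s) = 100·6·12 / 105 = 480/7.
r(t) = 10t^2 gives R(s) = 20/s^3.
e_ss = 20/K_a = 20/(480/7) = 7/24.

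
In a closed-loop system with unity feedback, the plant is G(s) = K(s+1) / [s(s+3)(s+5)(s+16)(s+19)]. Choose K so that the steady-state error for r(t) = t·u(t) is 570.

8

G(s) has one factor of s in the denominator, so the system is type 1.
K_v = lim_{s→0} s·G(s) = K·1 / (3·5·16·19) = (1/4560)·K.
e_ss = 1/K_v = 570 ⇒ K_v = 1/570 ⇒ K = (1/570)/(1/4560) = 8.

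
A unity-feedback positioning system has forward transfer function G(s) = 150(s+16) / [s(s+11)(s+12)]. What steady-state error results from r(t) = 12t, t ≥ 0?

0.66

One free integrator in G(s): this is a type 1 system.
K_v = lim_{s→0} s·G(s) = 150·16 / (11·12) = 200/11.
e_ss = 12/K_v = 12/(200/11) = 0.66.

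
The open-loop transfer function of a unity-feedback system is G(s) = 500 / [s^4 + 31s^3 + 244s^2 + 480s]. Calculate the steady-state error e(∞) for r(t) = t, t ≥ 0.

Factoring s from the denominator leaves a polynomial with constant term 480, so the system is type 1.
K_v = lim_{s→0} s·G(s) = 500 / 480 = 25/24.
e_ss = 1/K_v = 1/(25/24) = 0.96.

0.96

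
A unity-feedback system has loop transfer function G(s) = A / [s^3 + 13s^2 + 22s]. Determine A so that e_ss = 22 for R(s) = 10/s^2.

The denominator has no term below 22s — 1 pole at s=0, type 1.
K_v = lim_{s→0} s·G(s) = A / 22 = (1/22)·A.
e_ss = 10/K_v = 22 ⇒ K_v = 5/11 ⇒ A = (5/11)/(1/22) = 10.

10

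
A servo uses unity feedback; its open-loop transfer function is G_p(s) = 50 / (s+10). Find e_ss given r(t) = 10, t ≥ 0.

5/3

The open loop has no poles at the origin → type 0 system.
K_p = lim_{s→0} G_p(s) = 50 / (10) = 5.
e_ss = 10/(1 + K_p) = 10/6 = 5/3.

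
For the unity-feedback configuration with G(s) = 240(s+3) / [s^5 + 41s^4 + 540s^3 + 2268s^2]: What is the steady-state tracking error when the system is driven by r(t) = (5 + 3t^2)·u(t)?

18.9

Factoring s^2 from the denominator leaves a polynomial with constant term 2268, so the system is type 2. Treating each term separately:
  • 5: tracked with zero error.
  • 3t^2: e_ss = 6/K_a with K_a=20/63 → 18.9.
Total e_ss = 18.9.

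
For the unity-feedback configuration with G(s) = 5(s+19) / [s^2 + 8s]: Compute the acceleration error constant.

Factoring s from the denominator leaves a polynomial with constant term 8, so the system is type 1.
K_a = lim_{s→0} s^2·G(s) = 0 (the extra factor of s kills the finite limit).

0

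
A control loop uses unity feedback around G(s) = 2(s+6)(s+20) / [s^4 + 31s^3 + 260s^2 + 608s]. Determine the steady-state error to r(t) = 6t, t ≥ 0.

15.2

Lowest-order denominator term is 608s, so the open loop has 1 pole at the origin → type 1 system.
K_v = lim_{s→0} s·G(s) = 2·6·20 / 608 = 15/38.
e_ss = 6/K_v = 6/(15/38) = 15.2.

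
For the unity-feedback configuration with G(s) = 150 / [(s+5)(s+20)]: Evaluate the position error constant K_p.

1.5

System type = 0 (no poles at s=0).
K_p = lim_{s→0} G(s) = 150 / (5·20) = 1.5.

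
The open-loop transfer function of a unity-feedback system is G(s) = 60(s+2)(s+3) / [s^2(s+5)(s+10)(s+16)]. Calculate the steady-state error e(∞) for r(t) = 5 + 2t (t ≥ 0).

The open loop has two poles at the origin → type 2 system. Treating each term separately:
  • 5: tracked with zero error.
  • 2t: tracked with zero error.
Total e_ss = 0.

0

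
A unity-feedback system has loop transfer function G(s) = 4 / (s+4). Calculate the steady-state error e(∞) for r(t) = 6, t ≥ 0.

System type = 0 (no poles at s=0).
K_p = lim_{s→0} G(s) = 4 / (4) = 1.
e_ss = 6/(1 + K_p) = 6/2 = 3.

3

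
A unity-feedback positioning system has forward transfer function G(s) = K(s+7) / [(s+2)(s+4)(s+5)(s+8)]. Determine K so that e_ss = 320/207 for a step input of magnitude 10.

No free integrators in G(s): this is a type 0 system.
K_p = lim_{s→0} G(s) = K·7 / (2·4·5·8) = (7/320)·K.
e_ss = 10/(1 + K_p) = 320/207 ⇒ 1 + (7/320)·K = 207/32 ⇒ K = 250.

250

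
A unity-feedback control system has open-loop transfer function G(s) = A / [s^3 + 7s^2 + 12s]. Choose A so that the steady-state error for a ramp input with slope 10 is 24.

5

Lowest-order denominator term is 12s, so the open loop has 1 pole at the origin → type 1 system.
K_v = lim_{s→0} s·G(s) = A / 12 = (1/12)·A.
e_ss = 10/K_v = 24 ⇒ K_v = 5/12 ⇒ A = (5/12)/(1/12) = 5.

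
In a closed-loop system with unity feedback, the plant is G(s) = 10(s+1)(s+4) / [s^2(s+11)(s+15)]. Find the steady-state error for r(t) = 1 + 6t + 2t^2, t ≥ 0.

System type = 2 (two poles at s=0). Taking each input component in turn:
  • 1: tracked with zero error.
  • 6t: tracked with zero error.
  • 2t^2: e_ss = 4/K_a with K_a=8/33 → 16.5.
Total e_ss = 16.5.

16.5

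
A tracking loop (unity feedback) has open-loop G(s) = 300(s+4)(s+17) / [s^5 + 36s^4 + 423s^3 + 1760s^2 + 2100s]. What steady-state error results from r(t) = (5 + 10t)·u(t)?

Lowest-order denominator term is 2100s, so the open loop has 1 pole at the origin → type 1 system. Taking each input component in turn:
  • 5: tracked with zero error.
  • 10t: e_ss = 10/K_v with K_v=68/7 → 35/34.
Total e_ss = 35/34.

35/34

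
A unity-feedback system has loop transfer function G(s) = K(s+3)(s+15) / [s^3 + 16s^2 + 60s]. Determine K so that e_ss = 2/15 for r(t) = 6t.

60

The denominator has no term below 60s — 1 pole at s=0, type 1.
K_v = lim_{s→0} s·G(s) = K·3·15 / 60 = 0.75·K.
e_ss = 6/K_v = 2/15 ⇒ K_v = 45 ⇒ K = 45/0.75 = 60.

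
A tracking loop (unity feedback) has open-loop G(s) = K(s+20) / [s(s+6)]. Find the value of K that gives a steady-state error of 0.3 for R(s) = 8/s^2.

8

The open loop has one pole at the origin → type 1 system.
K_v = lim_{s→0} s·G(s) = K·20 / (6) = (10/3)·K.
e_ss = 8/K_v = 0.3 ⇒ K_v = 80/3 ⇒ K = (80/3)/(10/3) = 8.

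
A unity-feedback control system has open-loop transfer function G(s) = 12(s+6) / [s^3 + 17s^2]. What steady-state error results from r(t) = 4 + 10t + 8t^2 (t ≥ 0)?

Factoring s^2 from the denominator leaves a polynomial with constant term 17, so the system is type 2. By superposition:
  • 4: tracked with zero error.
  • 10t: tracked with zero error.
  • 8t^2: e_ss = 16/K_a with K_a=72/17 → 34/9.
Total e_ss = 34/9.

34/9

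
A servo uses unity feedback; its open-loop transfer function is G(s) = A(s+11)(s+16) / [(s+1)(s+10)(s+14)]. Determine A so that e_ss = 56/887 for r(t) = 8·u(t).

System type = 0 (no poles at s=0).
K_p = lim_{s→0} G(s) = A·11·16 / (1·10·14) = (44/35)·A.
e_ss = 8/(1 + K_p) = 56/887 ⇒ 1 + (44/35)·A = 887/7 ⇒ A = 100.

100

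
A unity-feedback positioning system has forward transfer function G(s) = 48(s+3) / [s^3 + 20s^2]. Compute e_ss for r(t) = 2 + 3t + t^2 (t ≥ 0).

The denominator has no term below 20s^2 — 2 poles at s=0, type 2. Treating each term separately:
  • 2: tracked with zero error.
  • 3t: tracked with zero error.
  • t^2: e_ss = 2/K_a with K_a=7.2 → 5/18.
Total e_ss = 5/18.

5/18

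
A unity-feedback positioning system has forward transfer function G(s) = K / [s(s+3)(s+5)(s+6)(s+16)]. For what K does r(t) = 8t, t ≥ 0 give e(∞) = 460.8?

25

The open loop has one pole at the origin → type 1 system.
K_v = lim_{s→0} s·G(s) = K / (3·5·6·16) = (1/1440)·K.
e_ss = 8/K_v = 460.8 ⇒ K_v = 5/288 ⇒ K = (5/288)/(1/1440) = 25.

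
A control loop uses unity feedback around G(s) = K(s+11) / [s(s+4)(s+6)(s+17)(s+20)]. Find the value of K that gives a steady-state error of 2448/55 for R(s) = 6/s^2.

100

One free integrator in G(s): this is a type 1 system.
K_v = lim_{s→0} s·G(s) = K·11 / (4·6·17·20) = (11/8160)·K.
e_ss = 6/K_v = 2448/55 ⇒ K_v = 55/408 ⇒ K = (55/408)/(11/8160) = 100.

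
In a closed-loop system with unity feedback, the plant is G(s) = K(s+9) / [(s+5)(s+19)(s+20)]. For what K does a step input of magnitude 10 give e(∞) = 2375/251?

System type = 0 (no poles at s=0).
K_p = lim_{s→0} G(s) = K·9 / (5·19·20) = (9/1900)·K.
e_ss = 10/(1 + K_p) = 2375/251 ⇒ 1 + (9/1900)·K = 502/475 ⇒ K = 12.

12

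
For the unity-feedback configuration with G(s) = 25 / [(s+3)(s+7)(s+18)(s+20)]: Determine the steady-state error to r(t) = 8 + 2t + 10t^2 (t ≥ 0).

The open loop has no poles at the origin → type 0 system. Treating each term separately:
  • 8: e_ss = 8/(1+K_p) with K_p=5/1512 → 12096/1517.
  • 2t: a type-0 system cannot track it, e_ss → ∞.
  • 10t^2: a type-0 system cannot track it, e_ss → ∞.
The unbounded component dominates.

infinity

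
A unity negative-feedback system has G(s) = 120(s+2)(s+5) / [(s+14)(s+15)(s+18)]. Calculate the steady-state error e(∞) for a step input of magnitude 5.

The open loop has no poles at the origin → type 0 system.
K_p = lim_{s→0} G(s) = 120·2·5 / (14·15·18) = 20/63.
e_ss = 5/(1 + K_p) = 5/(83/63) = 315/83.

315/83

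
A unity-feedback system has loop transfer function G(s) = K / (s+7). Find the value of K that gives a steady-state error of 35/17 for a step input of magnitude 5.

10

System type = 0 (no poles at s=0).
K_p = lim_{s→0} G(s) = K / (7) = (1/7)·K.
e_ss = 5/(1 + K_p) = 35/17 ⇒ 1 + (1/7)·K = 17/7 ⇒ K = 10.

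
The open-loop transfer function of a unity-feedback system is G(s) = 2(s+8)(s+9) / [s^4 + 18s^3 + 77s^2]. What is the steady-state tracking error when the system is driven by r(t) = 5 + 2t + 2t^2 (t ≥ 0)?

77/36

The denominator has no term below 77s^2 — 2 poles at s=0, type 2. Treating each term separately:
  • 5: tracked with zero error.
  • 2t: tracked with zero error.
  • 2t^2: e_ss = 4/K_a with K_a=144/77 → 77/36.
Total e_ss = 77/36.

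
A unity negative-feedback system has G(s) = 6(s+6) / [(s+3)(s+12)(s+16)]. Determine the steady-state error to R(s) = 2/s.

The open loop has no poles at the origin → type 0 system.
K_p = lim_{s→0} G(s) = 6·6 / (3·12·16) = 0.0625.
e_ss = 2/(1 + K_p) = 2/1.0625 = 32/17.

32/17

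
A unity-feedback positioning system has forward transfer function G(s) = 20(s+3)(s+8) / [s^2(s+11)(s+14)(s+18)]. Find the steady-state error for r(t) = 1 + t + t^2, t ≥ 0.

11.55

G(s) has two factors of s in the denominator, so the system is type 2. Taking each input component in turn:
  • 1: tracked with zero error.
  • t: tracked with zero error.
  • t^2: e_ss = 2/K_a with K_a=40/231 → 11.55.
Total e_ss = 11.55.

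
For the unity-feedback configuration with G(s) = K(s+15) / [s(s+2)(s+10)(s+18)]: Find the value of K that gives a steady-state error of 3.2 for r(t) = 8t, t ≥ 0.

60

System type = 1 (one pole at s=0).
K_v = lim_{s→0} s·G(s) = K·15 / (2·10·18) = (1/24)·K.
e_ss = 8/K_v = 3.2 ⇒ K_v = 2.5 ⇒ K = 2.5/(1/24) = 60.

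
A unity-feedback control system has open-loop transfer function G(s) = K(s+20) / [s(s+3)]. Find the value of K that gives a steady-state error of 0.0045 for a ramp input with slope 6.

System type = 1 (one pole at s=0).
K_v = lim_{s→0} s·G(s) = K·20 / (3) = (20/3)·K.
e_ss = 6/K_v = 0.0045 ⇒ K_v = 4000/3 ⇒ K = (4000/3)/(20/3) = 200.

200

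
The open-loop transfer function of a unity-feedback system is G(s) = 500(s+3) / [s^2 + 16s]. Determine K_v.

Factoring s from the denominator leaves a polynomial with constant term 16, so the system is type 1.
K_v = lim_{s→0} s·G(s) = 500·3 / 16 = 93.75.

93.75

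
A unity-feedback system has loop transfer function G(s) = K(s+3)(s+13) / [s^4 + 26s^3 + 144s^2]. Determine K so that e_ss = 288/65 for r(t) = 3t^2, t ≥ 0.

Lowest-order denominator term is 144s^2, so the open loop has 2 poles at the origin → type 2 system.
K_a = lim_{s→0} s^2·G(s) = K·3·13 / 144 = (13/48)·K.
e_ss = 6/K_a = 288/65 ⇒ K_a = 65/48 ⇒ K = (65/48)/(13/48) = 5.

5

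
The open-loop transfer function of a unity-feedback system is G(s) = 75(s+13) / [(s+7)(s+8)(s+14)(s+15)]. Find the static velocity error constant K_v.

System type = 0 (no poles at s=0).
K_v = lim_{s→0} s·G(s) = 0 (the extra factor of s kills the finite limit).

0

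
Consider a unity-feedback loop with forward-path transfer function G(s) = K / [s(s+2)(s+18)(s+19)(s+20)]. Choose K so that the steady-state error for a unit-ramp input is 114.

System type = 1 (one pole at s=0).
K_v = lim_{s→0} s·G(s) = K / (2·18·19·20) = (1/13680)·K.
e_ss = 1/K_v = 114 ⇒ K_v = 1/114 ⇒ K = (1/114)/(1/13680) = 120.

120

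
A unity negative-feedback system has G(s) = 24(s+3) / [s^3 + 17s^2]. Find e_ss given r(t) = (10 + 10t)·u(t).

Factoring s^2 from the denominator leaves a polynomial with constant term 17, so the system is type 2. Taking each input component in turn:
  • 10: tracked with zero error.
  • 10t: tracked with zero error.
Total e_ss = 0.

0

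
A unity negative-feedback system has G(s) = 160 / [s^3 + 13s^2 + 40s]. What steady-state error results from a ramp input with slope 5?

Factoring s from the denominator leaves a polynomial with constant term 40, so the system is type 1.
K_v = lim_{s→0} s·G(s) = 160 / 40 = 4.
e_ss = 5/K_v = 5/4 = 1.25.

1.25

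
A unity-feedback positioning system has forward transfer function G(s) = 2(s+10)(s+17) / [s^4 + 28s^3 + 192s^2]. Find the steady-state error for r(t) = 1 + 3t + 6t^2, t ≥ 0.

The denominator has no term below 192s^2 — 2 poles at s=0, type 2. Taking each input component in turn:
  • 1: tracked with zero error.
  • 3t: tracked with zero error.
  • 6t^2: e_ss = 12/K_a with K_a=85/48 → 576/85.
Total e_ss = 576/85.

576/85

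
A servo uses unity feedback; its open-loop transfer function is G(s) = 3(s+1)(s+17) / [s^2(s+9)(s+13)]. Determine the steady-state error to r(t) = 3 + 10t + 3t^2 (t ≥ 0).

234/17

Two free integrators in G(s): this is a type 2 system. Taking each input component in turn:
  • 3: tracked with zero error.
  • 10t: tracked with zero error.
  • 3t^2: e_ss = 6/K_a with K_a=17/39 → 234/17.
Total e_ss = 234/17.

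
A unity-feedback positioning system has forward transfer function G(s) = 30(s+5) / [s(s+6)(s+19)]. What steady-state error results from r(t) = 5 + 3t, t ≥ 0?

2.28

System type = 1 (one pole at s=0). Taking each input component in turn:
  • 5: tracked with zero error.
  • 3t: e_ss = 3/K_v with K_v=25/19 → 2.28.
Total e_ss = 2.28.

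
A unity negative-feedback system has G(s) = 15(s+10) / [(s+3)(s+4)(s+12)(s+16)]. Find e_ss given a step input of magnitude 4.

1536/409

G(s) has no factors of s in the denominator, so the system is type 0.
K_p = lim_{s→0} G(s) = 15·10 / (3·4·12·16) = 25/384.
e_ss = 4/(1 + K_p) = 4/(409/384) = 1536/409.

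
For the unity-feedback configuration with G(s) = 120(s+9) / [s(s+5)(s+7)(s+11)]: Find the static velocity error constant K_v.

216/77

System type = 1 (one pole at s=0).
K_v = lim_{s→0} s·G(s) = 120·9 / (5·7·11) = 216/77.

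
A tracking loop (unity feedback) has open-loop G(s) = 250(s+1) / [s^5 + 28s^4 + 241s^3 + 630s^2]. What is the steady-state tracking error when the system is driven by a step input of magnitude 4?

0

The denominator has no term below 630s^2 — 2 poles at s=0, type 2.
K_p = ∞ for a type-2 system; e_ss to a step is zero.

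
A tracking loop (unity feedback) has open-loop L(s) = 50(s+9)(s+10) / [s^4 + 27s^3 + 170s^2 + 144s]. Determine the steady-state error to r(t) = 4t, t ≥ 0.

0.128

The denominator has no term below 144s — 1 pole at s=0, type 1.
K_v = lim_{s→0} s·L(s) = 50·9·10 / 144 = 31.25.
e_ss = 4/K_v = 4/31.25 = 0.128.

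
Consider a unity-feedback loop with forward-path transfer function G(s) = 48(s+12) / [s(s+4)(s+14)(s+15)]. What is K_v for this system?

The open loop has one pole at the origin → type 1 system.
K_v = lim_{s→0} s·G(s) = 48·12 / (4·14·15) = 24/35.

24/35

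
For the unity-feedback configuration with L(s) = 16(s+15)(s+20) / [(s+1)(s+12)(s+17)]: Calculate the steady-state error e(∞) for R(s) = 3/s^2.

No free integrators in L(s): this is a type 0 system.
For a type-0 system K_v = 0, so e_ss to a ramp input is unbounded.

infinity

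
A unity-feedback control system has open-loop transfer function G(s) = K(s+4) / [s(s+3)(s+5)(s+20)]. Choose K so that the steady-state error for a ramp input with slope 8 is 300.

2

The open loop has one pole at the origin → type 1 system.
K_v = lim_{s→0} s·G(s) = K·4 / (3·5·20) = (1/75)·K.
e_ss = 8/K_v = 300 ⇒ K_v = 2/75 ⇒ K = (2/75)/(1/75) = 2.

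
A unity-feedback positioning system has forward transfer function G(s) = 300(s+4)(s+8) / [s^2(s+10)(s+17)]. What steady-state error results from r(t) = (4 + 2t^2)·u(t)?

17/240

System type = 2 (two poles at s=0). Treating each term separately:
  • 4: tracked with zero error.
  • 2t^2: e_ss = 4/K_a with K_a=960/17 → 17/240.
Total e_ss = 17/240.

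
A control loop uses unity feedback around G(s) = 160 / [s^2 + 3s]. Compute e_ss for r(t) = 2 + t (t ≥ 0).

Factoring s from the denominator leaves a polynomial with constant term 3, so the system is type 1. Treating each term separately:
  • 2: tracked with zero error.
  • t: e_ss = 1/K_v with K_v=160/3 → 3/160.
Total e_ss = 3/160.

3/160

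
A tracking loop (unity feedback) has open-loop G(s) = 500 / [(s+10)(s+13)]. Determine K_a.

0

No free integrators in G(s): this is a type 0 system.
K_a = lim_{s→0} s^2·G(s) = 0 (the extra factor of s kills the finite limit).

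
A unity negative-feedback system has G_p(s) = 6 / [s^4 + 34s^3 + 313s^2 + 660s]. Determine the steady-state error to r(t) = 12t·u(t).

1320

The denominator has no term below 660s — 1 pole at s=0, type 1.
K_v = lim_{s→0} s·G_p(s) = 6 / 660 = 1/110.
e_ss = 12/K_v = 12/(1/110) = 1320.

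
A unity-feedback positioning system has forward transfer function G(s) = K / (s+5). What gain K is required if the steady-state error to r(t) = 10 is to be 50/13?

8

No free integrators in G(s): this is a type 0 system.
K_p = lim_{s→0} G(s) = K / (5) = 0.2·K.
e_ss = 10/(1 + K_p) = 50/13 ⇒ 1 + 0.2·K = 2.6 ⇒ K = 8.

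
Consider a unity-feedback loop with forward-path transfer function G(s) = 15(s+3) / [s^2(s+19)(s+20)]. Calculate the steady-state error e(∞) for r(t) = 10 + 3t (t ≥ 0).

The open loop has two poles at the origin → type 2 system. Taking each input component in turn:
  • 10: tracked with zero error.
  • 3t: tracked with zero error.
Total e_ss = 0.

0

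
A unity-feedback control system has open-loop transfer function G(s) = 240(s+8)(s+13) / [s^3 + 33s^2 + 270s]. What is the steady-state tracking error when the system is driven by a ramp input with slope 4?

The denominator has no term below 270s — 1 pole at s=0, type 1.
K_v = lim_{s→0} s·G(s) = 240·8·13 / 270 = 832/9.
e_ss = 4/K_v = 4/(832/9) = 9/208.

9/208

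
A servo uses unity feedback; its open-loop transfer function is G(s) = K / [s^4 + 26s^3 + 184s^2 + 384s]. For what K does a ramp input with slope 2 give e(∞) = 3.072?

The denominator has no term below 384s — 1 pole at s=0, type 1.
K_v = lim_{s→0} s·G(s) = K / 384 = (1/384)·K.
e_ss = 2/K_v = 3.072 ⇒ K_v = 125/192 ⇒ K = (125/192)/(1/384) = 250.

250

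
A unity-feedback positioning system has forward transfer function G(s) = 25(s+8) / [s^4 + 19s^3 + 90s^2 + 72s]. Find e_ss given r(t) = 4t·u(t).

1.44

Lowest-order denominator term is 72s, so the open loop has 1 pole at the origin → type 1 system.
K_v = lim_{s→0} s·G(s) = 25·8 / 72 = 25/9.
e_ss = 4/K_v = 4/(25/9) = 1.44.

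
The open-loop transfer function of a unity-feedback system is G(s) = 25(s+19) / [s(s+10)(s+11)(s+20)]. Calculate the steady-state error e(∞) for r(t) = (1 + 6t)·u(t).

System type = 1 (one pole at s=0). Treating each term separately:
  • 1: tracked with zero error.
  • 6t: e_ss = 6/K_v with K_v=19/88 → 528/19.
Total e_ss = 528/19.

528/19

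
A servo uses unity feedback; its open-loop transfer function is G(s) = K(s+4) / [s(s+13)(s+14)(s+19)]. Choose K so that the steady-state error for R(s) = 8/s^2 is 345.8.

20

System type = 1 (one pole at s=0).
K_v = lim_{s→0} s·G(s) = K·4 / (13·14·19) = (2/1729)·K.
e_ss = 8/K_v = 345.8 ⇒ K_v = 40/1729 ⇒ K = (40/1729)/(2/1729) = 20.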